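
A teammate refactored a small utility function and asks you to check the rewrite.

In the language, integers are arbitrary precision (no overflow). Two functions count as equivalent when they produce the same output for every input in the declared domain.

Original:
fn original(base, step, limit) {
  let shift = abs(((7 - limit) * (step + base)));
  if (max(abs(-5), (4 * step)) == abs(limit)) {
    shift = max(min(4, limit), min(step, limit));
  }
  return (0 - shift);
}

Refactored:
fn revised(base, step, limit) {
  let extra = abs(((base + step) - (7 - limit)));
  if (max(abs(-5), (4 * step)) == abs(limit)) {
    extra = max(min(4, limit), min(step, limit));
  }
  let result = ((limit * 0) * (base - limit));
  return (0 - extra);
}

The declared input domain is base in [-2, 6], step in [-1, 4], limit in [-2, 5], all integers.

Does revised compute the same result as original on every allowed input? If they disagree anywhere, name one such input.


Not equivalent: base=-2, step=-1, limit=-2 separates them (-27 vs -12).
original: shift := 27 | (max(abs(-5), (4 * step)) == abs(limit)): false | result -27
revised: extra := 12 | (max(abs(-5), (4 * step)) == abs(limit)): false | result := 0 | result -12
verdict: not equivalent; witness: base=-2, step=-1, limit=-2


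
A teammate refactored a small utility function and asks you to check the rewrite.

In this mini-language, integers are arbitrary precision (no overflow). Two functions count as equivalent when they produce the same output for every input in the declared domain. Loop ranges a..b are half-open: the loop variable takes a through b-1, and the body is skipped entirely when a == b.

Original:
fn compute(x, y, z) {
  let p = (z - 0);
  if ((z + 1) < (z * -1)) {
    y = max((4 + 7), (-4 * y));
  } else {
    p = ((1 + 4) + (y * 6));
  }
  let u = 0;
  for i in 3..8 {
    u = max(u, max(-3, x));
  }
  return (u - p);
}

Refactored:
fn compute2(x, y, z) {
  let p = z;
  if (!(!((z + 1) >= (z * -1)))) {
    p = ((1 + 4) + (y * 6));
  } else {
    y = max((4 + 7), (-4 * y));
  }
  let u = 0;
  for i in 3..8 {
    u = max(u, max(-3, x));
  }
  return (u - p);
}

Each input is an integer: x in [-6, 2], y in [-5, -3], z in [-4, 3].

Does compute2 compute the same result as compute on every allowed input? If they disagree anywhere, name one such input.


This is a faithful refactor — comparison usage differs; also arithmetic usage differs; also constant usage differs; also boolean connective usage differs, but the computed results match everywhere.
Tracing x=-6, y=-3, z=-1: compute: p becomes -1; next ((z + 1) < (z * -1)) evaluates to true; next y becomes 12; next u becomes 0; next at i=3:; next u becomes 0; next at i=4:; next u becomes 0; next at i=5:; next u becomes 0; next at i=6:; next u becomes 0; next at i=7:; next u becomes 0; next final value 1 | compute2: p becomes -1; next (!(!((z + 1) >= (z * -1)))) evaluates to false; next y becomes 12; next u becomes 0; next at i=3:; next u becomes 0; next at i=4:; next u becomes 0; next at i=5:; next u becomes 0; next at i=6:; next u becomes 0; next at i=7:; next u becomes 0; next final value 1 — matching result 1.
Every one of the 216 inputs gives matching results.
verdict: equivalent


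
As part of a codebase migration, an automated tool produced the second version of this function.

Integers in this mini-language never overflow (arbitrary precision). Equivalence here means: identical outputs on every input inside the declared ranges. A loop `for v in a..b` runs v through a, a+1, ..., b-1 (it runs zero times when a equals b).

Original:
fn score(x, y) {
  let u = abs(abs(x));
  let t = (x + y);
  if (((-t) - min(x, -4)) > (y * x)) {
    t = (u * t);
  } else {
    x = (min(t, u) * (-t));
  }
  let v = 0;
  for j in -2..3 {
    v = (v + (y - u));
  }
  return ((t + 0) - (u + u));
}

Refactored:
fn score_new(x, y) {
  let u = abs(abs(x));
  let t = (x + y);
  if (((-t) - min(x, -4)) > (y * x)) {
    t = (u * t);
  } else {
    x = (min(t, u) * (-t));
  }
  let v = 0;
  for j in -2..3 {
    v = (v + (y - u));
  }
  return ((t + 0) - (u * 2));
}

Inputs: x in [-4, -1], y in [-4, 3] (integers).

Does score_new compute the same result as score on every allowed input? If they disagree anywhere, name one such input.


Comparing the listings, the differences include: constant usage differs, and arithmetic usage differs.
One worked example (x=-4, y=-3) — score: u = 4; t = -7; (((-t) - min(x, -4)) > (y * x)) -> false; x = -49; v = 0; [j=-2]; v = -7; [j=-1]; v = -14; [j=0]; v = -21; [j=1]; v = -28; [j=2]; v = -35; return -15; score_new: u = 4; t = -7; (((-t) - min(x, -4)) > (y * x)) -> false; x = -49; v = 0; [j=-2]; v = -7; [j=-1]; v = -14; [j=0]; v = -21; [j=1]; v = -28; [j=2]; v = -35; return -15; agreement on -15.
Every one of the 32 inputs gives matching results.
verdict: equivalent


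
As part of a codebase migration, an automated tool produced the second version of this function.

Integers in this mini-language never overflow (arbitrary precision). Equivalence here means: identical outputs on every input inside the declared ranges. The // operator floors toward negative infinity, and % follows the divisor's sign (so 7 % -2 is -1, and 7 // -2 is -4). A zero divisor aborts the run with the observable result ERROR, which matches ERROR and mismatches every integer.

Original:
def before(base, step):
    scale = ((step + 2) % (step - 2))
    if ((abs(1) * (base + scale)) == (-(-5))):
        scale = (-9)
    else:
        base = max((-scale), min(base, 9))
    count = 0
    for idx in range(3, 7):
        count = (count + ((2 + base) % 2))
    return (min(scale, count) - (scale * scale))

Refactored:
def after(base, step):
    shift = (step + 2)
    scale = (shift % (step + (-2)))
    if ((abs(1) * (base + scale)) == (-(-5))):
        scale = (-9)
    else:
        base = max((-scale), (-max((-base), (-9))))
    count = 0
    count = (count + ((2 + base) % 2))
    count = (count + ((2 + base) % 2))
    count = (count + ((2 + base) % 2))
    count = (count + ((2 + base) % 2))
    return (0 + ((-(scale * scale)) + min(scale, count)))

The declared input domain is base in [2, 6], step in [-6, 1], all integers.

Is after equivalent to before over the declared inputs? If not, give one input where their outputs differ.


Side by side, the visible changes include: statement counts differ, plus min/max/abs usage differs, plus constant usage differs, plus arithmetic usage differs, plus local variable names differ, plus loop structure differs.
Spot check at base=2, step=-5 — before: scale = -3; ((abs(1) * (base + scale)) == (-(-5))) -> false; base = 3; count = 0; [idx=3]; count = 1; [idx=4]; count = 2; [idx=5]; count = 3; [idx=6]; count = 4; return -12. after: shift = -3; scale = -3; ((abs(1) * (base + scale)) == (-(-5))) -> false; base = 3; count = 0; count = 1; count = 2; count = 3; count = 4; return -12. Both give -12.
Checked all 40 inputs in the declared domain: the outputs agree on every one.
verdict: equivalent


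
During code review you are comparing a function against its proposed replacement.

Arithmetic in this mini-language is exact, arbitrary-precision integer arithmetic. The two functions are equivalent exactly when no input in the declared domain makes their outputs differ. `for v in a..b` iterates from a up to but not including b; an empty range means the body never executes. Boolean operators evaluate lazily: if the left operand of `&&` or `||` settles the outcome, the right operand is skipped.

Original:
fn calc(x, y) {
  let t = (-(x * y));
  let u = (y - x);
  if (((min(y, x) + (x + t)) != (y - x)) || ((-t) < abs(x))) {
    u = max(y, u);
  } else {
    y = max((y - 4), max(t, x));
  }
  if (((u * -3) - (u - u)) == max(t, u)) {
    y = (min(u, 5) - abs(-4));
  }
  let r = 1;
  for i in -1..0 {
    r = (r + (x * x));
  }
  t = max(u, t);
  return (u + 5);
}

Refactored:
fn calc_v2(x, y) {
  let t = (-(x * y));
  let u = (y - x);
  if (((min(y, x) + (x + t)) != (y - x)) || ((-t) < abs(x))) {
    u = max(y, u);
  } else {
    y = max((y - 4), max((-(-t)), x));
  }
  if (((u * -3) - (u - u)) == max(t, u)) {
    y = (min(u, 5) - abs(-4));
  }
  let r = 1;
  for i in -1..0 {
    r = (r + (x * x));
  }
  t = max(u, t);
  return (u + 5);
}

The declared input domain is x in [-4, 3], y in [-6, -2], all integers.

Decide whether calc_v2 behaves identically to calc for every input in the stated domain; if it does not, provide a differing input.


Although same computation, different form, 40/40 inputs agree.
verdict: equivalent


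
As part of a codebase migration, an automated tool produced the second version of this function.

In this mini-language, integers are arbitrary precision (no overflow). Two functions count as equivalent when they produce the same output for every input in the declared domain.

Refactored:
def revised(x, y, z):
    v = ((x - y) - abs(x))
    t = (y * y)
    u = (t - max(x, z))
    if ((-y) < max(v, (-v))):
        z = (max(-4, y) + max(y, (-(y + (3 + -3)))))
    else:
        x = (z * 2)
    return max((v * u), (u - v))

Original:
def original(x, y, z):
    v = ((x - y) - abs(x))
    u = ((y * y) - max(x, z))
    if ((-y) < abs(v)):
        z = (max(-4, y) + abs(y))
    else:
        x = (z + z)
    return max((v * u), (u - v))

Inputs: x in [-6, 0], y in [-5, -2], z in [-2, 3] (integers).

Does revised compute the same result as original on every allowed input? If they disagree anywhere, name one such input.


The two versions differ — the changes include constant usage differs; statement counts differ; local variable names differ; min/max/abs usage differs; arithmetic usage differs.
Tracing x=-5, y=-3, z=3: original: v=-7, then u=6, then ((-y) < abs(v)) is true, then z=0, then returns 13 | revised: v=-7, then t=9, then u=6, then ((-y) < max(v, (-v))) is true, then z=0, then returns 13 — matching result 13.
An exhaustive pass over the 168 declared inputs shows identical outputs.
verdict: equivalent


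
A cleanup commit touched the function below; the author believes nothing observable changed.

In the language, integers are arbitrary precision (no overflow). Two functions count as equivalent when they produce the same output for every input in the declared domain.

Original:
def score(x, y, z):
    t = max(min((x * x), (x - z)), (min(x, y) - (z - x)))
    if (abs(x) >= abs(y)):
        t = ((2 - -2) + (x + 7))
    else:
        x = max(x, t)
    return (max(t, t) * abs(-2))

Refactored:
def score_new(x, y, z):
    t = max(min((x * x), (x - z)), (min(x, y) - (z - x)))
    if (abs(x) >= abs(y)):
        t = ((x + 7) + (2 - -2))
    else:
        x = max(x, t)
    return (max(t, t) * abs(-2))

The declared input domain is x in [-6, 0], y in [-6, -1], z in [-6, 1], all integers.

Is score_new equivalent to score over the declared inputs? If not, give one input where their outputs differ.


Comparing the listings, the differences include: same computation, different form.
Tracing x=-2, y=-2, z=1: score: t=-3, then (abs(x) >= abs(y)) is true, then t=9, then returns 18 | score_new: t=-3, then (abs(x) >= abs(y)) is true, then t=9, then returns 18 — matching result 18.
An exhaustive pass over the 336 declared inputs shows identical outputs.
verdict: equivalent


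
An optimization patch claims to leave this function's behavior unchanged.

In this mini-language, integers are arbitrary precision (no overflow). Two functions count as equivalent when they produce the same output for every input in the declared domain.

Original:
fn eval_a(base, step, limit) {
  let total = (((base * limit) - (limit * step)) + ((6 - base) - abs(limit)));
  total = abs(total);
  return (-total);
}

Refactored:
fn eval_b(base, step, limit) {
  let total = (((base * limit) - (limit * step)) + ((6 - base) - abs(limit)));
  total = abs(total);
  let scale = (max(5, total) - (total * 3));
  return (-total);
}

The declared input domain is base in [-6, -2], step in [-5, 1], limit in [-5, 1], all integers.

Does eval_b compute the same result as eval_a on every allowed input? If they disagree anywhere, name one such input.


This is a faithful refactor — arithmetic usage differs; statement counts differ; min/max/abs usage differs; local variable names differ; constant usage differs, but the computed results match everywhere.
Spot check at base=-3, step=-1, limit=-3 — eval_a: total = 12; total = 12; return -12. eval_b: total = 12; total = 12; scale = -24; return -12. Both give -12.
Checked all 245 inputs in the declared domain: the outputs agree on every one.
verdict: equivalent


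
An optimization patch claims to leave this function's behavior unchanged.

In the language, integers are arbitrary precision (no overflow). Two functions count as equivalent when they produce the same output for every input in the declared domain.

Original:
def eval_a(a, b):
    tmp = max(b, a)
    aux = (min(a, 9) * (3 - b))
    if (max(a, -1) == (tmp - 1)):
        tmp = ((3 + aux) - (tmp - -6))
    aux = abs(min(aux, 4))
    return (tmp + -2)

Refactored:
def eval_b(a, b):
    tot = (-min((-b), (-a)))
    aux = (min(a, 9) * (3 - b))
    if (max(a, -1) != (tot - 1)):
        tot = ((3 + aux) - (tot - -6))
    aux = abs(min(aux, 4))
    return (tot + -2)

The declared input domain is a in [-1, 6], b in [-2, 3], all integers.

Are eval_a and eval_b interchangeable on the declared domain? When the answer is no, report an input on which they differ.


Not equivalent: a=-1, b=-2 separates them (-3 vs -9).
eval_a: tmp = -1; aux = -5; (max(a, -1) == (tmp - 1)) -> false; aux = 5; return -3
eval_b: tot = -1; aux = -5; (max(a, -1) != (tot - 1)) -> true; tot = -7; aux = 5; return -9
verdict: not equivalent; witness: a=-1, b=-2


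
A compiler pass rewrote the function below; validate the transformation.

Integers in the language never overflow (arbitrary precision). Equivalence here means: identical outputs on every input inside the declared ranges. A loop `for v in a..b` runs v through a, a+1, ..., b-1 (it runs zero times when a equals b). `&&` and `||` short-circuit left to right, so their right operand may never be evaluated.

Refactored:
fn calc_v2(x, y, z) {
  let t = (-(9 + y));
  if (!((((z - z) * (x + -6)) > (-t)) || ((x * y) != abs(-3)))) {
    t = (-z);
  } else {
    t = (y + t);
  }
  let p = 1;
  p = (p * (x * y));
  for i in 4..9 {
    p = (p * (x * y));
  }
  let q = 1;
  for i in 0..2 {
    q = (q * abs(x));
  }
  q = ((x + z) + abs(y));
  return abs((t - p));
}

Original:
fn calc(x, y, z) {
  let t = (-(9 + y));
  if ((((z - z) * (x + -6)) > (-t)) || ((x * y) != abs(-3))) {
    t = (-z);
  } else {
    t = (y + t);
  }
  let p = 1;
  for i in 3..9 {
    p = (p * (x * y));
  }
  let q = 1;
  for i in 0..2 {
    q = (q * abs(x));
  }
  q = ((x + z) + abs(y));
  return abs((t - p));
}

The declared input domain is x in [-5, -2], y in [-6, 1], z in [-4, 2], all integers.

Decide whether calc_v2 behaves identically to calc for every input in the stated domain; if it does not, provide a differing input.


Try x=-5, y=-6, z=-4.
calc: t = -3; ((((z - z) * (x + -6)) > (-t)) || ((x * y) != abs(-3))) -> true; t = 4; p = 1; [i=3]; p = 30; [i=4]; p = 900; [i=5]; p = 27000; [i=6]; p = 810000; [i=7]; p = 24300000; [i=8]; p = 729000000; q = 1; [i=0]; q = 5; [i=1]; q = 25; q = -3; return 728999996
calc_v2: t = -3; (!((((z - z) * (x + -6)) > (-t)) || ((x * y) != abs(-3)))) -> false; t = -9; p = 1; p = 30; [i=4]; p = 900; [i=5]; p = 27000; [i=6]; p = 810000; [i=7]; p = 24300000; [i=8]; p = 729000000; q = 1; [i=0]; q = 5; [i=1]; q = 25; q = -3; return 729000009
728999996 != 729000009, so the rewrite changes behavior.
verdict: not equivalent; witness: x=-5, y=-6, z=-4


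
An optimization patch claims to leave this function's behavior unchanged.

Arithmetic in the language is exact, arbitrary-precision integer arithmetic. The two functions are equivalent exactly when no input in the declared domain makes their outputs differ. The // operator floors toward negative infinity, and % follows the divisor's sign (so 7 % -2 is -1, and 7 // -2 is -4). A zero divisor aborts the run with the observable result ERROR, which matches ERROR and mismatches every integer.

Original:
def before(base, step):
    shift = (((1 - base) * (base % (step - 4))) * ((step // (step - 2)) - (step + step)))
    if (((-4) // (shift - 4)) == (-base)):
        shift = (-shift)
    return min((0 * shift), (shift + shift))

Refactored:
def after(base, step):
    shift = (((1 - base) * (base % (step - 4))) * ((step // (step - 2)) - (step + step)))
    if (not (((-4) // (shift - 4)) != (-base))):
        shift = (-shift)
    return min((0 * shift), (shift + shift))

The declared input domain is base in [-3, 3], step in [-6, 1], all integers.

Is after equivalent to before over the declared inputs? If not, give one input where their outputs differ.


The two are interchangeable: comparison usage differs; and boolean connective usage differs, and every declared input agrees.
Tracing base=2, step=-4: before: shift := 48 | (((-4) // (shift - 4)) == (-base)): false | result 0 | after: shift := 48 | (not (((-4) // (shift - 4)) != (-base))): false | result 0 — matching result 0.
An exhaustive pass over the 56 declared inputs shows identical outputs.
verdict: equivalent


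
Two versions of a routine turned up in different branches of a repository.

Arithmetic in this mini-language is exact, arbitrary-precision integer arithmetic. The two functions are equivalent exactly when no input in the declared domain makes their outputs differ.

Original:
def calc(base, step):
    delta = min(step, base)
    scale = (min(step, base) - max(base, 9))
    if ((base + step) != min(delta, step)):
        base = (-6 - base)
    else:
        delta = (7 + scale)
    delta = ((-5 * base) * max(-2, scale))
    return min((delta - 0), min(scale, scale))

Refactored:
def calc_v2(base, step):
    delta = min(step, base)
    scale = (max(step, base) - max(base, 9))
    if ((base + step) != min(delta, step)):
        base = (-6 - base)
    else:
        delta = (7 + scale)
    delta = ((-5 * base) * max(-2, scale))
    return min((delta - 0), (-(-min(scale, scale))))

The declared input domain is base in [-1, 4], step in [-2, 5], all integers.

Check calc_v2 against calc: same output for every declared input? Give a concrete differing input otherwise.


There is a counterexample at base=0, step=-2: -11 on one side, -9 on the other.
calc: delta := -2 | scale := -11 | ((base + step) != min(delta, step)): false | delta := -4 | delta := 0 | result -11
calc_v2: delta := -2 | scale := -9 | ((base + step) != min(delta, step)): false | delta := -2 | delta := 0 | result -9
verdict: not equivalent; witness: base=0, step=-2


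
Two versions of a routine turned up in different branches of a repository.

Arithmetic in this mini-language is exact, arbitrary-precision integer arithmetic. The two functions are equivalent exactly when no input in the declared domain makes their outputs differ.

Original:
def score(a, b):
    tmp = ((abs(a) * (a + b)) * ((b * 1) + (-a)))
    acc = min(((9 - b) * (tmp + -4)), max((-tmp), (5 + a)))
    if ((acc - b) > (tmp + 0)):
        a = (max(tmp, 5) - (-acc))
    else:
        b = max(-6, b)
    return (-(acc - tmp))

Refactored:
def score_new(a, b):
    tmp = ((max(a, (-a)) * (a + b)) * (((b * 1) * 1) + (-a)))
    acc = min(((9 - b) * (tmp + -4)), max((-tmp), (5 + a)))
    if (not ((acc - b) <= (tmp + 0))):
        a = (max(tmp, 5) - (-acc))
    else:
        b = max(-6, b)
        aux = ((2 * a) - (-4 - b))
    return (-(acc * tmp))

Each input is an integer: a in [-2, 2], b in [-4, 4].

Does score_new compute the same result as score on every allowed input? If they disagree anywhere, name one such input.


Take a=-2, b=-4.
score: tmp=24, then acc=3, then ((acc - b) > (tmp + 0)) is false, then b=-4, then returns 21
score_new: tmp=24, then acc=3, then (not ((acc - b) <= (tmp + 0))) is false, then b=-4, then aux=-4, then returns -72
21 vs -72 — the two versions disagree here.
verdict: not equivalent; witness: a=-2, b=-4


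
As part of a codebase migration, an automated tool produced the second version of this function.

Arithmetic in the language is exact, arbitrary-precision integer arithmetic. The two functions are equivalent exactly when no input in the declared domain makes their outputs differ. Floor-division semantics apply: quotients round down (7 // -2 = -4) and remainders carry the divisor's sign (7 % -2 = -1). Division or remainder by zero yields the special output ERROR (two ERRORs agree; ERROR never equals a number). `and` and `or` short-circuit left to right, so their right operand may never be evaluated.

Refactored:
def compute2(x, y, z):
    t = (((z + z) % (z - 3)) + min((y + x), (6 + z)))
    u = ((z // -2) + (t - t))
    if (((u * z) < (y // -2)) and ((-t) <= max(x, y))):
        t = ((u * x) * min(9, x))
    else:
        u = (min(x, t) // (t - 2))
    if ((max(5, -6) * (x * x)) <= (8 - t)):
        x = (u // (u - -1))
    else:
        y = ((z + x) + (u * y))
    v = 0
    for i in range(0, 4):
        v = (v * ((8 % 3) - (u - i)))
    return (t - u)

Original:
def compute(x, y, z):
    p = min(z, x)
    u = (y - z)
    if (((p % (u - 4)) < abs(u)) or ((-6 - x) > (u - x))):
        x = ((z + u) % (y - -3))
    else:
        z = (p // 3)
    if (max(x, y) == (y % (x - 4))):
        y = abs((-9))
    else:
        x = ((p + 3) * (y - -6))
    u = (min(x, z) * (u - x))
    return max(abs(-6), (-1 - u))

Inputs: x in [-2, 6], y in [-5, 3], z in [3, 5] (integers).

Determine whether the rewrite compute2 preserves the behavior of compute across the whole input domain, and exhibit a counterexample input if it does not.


Not equivalent: x=-2, y=-5, z=3 separates them (8 vs ERROR).
compute: p becomes -2; next u becomes -8; next (((p % (u - 4)) < abs(u)) or ((-6 - x) > (u - x))) evaluates to true; next x becomes -1; next (max(x, y) == (y % (x - 4))) evaluates to false; next x becomes 1; next u becomes -9; next final value 8
compute2: hits division by zero so the output is ERROR
verdict: not equivalent; witness: x=-2, y=-5, z=3


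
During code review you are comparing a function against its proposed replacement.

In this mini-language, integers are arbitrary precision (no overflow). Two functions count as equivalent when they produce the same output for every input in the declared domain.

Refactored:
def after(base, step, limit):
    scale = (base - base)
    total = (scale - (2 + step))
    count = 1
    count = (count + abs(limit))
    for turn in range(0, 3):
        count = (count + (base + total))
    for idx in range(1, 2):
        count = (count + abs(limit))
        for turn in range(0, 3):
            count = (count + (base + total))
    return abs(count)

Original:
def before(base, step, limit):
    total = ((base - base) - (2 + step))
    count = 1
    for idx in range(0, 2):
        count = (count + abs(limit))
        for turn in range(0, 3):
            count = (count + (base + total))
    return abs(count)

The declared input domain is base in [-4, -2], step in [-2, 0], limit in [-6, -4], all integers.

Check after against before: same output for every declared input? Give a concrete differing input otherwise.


The two versions differ — the changes include min/max/abs usage differs, and local variable names differ, and arithmetic usage differs, and loop structure differs, and statement counts differ.
As a probe, take base=-2, step=-2, limit=-4: before runs total = 0; count = 1; [idx=0]; count = 5; [turn=0]; count = 3; [turn=1]; count = 1; [turn=2]; count = -1; [idx=1]; count = 3; [turn=0]; count = 1; [turn=1]; count = -1; [turn=2]; count = -3; return 3; after runs scale = 0; total = 0; count = 1; count = 5; [turn=0]; count = 3; [turn=1]; count = 1; [turn=2]; count = -1; [idx=1]; count = 3; [turn=0]; count = 1; [turn=1]; count = -1; [turn=2]; count = -3; return 3; both end at 3.
Sweeping the whole domain (27 inputs) finds no disagreement.
verdict: equivalent


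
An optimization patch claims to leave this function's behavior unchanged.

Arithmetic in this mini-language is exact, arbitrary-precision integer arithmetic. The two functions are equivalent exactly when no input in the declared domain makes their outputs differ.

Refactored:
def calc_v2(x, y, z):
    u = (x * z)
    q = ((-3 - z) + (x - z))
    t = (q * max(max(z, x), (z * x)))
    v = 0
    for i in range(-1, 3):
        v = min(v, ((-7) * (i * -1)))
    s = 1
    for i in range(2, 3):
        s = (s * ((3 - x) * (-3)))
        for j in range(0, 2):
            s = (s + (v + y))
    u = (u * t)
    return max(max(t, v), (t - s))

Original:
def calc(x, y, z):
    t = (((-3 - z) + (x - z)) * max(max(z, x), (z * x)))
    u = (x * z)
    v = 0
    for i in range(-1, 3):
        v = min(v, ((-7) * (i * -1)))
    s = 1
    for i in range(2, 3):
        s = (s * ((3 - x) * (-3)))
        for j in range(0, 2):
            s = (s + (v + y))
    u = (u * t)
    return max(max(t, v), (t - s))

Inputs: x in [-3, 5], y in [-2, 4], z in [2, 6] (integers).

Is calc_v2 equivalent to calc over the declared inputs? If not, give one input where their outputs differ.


The two are interchangeable: statement counts differ, local variable names differ, and every declared input agrees.
Tracing x=4, y=0, z=6: calc: t becomes -264; next u becomes 24; next v becomes 0; next at i=-1:; next v becomes -7; next at i=0:; next v becomes -7; next at i=1:; next v becomes -7; next at i=2:; next v becomes -7; next s becomes 1; next at i=2:; next s becomes 3; next at j=0:; next s becomes -4; next at j=1:; next s becomes -11; next u becomes -6336; next final value -7 | calc_v2: u becomes 24; next q becomes -11; next t becomes -264; next v becomes 0; next at i=-1:; next v becomes -7; next at i=0:; next v becomes -7; next at i=1:; next v becomes -7; next at i=2:; next v becomes -7; next s becomes 1; next at i=2:; next s becomes 3; next at j=0:; next s becomes -4; next at j=1:; next s becomes -11; next u becomes -6336; next final value -7 — matching result -7.
Checked all 315 inputs in the declared domain: the outputs agree on every one.
verdict: equivalent


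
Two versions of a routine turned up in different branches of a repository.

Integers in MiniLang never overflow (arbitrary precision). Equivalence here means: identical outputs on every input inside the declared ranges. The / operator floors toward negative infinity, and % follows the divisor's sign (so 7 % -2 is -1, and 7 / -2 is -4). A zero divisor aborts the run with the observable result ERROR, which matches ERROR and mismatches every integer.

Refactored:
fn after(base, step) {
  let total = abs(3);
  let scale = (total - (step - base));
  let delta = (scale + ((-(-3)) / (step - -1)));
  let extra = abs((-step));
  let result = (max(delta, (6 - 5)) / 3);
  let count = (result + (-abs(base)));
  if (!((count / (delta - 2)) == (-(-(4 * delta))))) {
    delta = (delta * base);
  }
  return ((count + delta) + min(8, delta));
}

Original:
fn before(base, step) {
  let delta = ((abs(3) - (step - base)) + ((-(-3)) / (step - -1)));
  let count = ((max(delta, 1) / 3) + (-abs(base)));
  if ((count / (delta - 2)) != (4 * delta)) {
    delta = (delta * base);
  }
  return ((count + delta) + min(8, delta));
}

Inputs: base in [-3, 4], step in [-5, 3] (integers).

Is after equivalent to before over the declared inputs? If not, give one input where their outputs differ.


Behavior is preserved: although local variable names differ; and comparison usage differs; and arithmetic usage differs; and statement counts differ; and constant usage differs; and min/max/abs usage differs; and boolean connective usage differs, the outputs never diverge.
One worked example (base=-2, step=2) — before: delta=0, then count=-2, then ((count / (delta - 2)) != (4 * delta)) is true, then delta=0, then returns -2; after: total=3, then scale=-1, then delta=0, then extra=2, then result=0, then count=-2, then (!((count / (delta - 2)) == (-(-(4 * delta))))) is true, then delta=0, then returns -2; agreement on -2.
Across all 72 domain points the two functions coincide.
verdict: equivalent


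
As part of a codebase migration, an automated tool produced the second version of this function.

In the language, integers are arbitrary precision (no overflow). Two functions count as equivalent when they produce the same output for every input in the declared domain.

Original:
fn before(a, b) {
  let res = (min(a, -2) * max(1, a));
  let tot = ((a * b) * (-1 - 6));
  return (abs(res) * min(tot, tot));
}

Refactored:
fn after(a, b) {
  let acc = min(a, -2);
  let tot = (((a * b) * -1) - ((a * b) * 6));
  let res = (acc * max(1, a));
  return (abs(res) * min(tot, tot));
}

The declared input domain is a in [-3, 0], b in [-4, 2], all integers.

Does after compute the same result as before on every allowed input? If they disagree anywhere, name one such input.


Differences: local variable names differ; and statement counts differ; and arithmetic usage differs — yet all 28 inputs agree.
verdict: equivalent


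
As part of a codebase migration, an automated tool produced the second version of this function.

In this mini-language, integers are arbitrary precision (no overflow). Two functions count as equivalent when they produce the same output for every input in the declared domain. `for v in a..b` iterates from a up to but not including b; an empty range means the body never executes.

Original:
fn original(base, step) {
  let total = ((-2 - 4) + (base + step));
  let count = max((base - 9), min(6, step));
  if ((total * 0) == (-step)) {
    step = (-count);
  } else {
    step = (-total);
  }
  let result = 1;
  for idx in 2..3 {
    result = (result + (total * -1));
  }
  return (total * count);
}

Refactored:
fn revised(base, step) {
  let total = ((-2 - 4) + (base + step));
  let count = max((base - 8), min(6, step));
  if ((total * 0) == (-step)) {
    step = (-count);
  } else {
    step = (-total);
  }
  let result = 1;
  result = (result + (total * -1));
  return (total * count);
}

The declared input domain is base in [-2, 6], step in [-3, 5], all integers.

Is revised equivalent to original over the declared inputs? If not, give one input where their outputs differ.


Not equivalent: base=6, step=-3 separates them (9 vs 6).
original: total becomes -3; next count becomes -3; next ((total * 0) == (-step)) evaluates to false; next step becomes 3; next result becomes 1; next at idx=2:; next result becomes 4; next final value 9
revised: total becomes -3; next count becomes -2; next ((total * 0) == (-step)) evaluates to false; next step becomes 3; next result becomes 1; next result becomes 4; next final value 6
verdict: not equivalent; witness: base=6, step=-3


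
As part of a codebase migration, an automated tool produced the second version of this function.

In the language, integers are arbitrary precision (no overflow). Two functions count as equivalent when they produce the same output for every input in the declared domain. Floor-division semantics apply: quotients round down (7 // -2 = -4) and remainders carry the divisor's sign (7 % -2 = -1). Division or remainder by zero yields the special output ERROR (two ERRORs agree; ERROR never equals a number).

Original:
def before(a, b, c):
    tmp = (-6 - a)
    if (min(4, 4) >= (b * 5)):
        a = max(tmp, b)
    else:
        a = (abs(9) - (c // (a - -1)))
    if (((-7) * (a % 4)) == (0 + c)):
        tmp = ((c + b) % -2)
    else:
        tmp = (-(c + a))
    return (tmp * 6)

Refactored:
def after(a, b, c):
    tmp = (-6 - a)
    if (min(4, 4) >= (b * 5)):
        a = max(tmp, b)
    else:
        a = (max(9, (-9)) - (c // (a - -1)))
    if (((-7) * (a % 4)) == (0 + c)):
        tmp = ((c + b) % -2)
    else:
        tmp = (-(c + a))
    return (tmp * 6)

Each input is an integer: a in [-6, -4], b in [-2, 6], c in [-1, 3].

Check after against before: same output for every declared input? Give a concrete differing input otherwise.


Equivalent — the differences include constant usage differs, plus min/max/abs usage differs, yet no declared input distinguishes the two.
One worked example (a=-4, b=5, c=3) — before: tmp becomes -2; next (min(4, 4) >= (b * 5)) evaluates to false; next a becomes 10; next (((-7) * (a % 4)) == (0 + c)) evaluates to false; next tmp becomes -13; next final value -78; after: tmp becomes -2; next (min(4, 4) >= (b * 5)) evaluates to false; next a becomes 10; next (((-7) * (a % 4)) == (0 + c)) evaluates to false; next tmp becomes -13; next final value -78; agreement on -78.
An exhaustive pass over the 135 declared inputs shows identical outputs.
verdict: equivalent


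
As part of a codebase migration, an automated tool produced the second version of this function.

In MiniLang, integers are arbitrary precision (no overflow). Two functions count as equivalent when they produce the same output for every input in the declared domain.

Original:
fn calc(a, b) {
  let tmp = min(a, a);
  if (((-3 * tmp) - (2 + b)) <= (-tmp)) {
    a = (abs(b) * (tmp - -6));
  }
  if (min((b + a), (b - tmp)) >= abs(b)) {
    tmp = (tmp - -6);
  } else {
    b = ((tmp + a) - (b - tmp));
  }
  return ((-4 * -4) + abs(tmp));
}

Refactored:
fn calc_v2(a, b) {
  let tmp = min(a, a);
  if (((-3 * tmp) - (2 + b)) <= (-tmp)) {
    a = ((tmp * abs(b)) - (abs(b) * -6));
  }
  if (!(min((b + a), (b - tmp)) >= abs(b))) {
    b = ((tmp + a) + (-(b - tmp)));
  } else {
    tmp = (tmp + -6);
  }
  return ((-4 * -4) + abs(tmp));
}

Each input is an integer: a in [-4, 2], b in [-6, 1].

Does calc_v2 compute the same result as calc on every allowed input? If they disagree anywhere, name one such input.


Evaluate both at a=-1, b=0.
calc: tmp := -1 | (((-3 * tmp) - (2 + b)) <= (-tmp)): true | a := 0 | (min((b + a), (b - tmp)) >= abs(b)): true | tmp := 5 | result 21
calc_v2: tmp := -1 | (((-3 * tmp) - (2 + b)) <= (-tmp)): true | a := 0 | (!(min((b + a), (b - tmp)) >= abs(b))): false | tmp := -7 | result 23
21 and 23 differ, so these are not the same function on this domain.
verdict: not equivalent; witness: a=-1, b=0


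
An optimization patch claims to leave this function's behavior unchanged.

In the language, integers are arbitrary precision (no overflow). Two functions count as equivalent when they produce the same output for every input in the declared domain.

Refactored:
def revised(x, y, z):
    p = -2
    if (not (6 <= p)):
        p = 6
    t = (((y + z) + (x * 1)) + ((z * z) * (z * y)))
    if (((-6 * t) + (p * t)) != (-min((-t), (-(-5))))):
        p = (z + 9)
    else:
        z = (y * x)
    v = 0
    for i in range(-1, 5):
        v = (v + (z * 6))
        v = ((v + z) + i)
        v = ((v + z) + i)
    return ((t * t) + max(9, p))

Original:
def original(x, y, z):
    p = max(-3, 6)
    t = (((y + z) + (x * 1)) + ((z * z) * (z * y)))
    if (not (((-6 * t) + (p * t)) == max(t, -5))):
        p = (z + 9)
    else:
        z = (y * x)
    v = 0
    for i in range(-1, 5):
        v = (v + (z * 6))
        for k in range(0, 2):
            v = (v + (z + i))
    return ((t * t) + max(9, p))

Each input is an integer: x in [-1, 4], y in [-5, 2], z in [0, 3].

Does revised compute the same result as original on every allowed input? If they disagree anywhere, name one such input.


Equivalent. The edit looks behavioral (`-3` became `-2`), but over these ranges it never changes the outcome.
Sweeping the whole domain (192 inputs) finds no disagreement.
As a probe, take x=3, y=-1, z=1: original runs p becomes 6; next t becomes 2; next (not (((-6 * t) + (p * t)) == max(t, -5))) evaluates to true; next p becomes 10; next v becomes 0; next at i=-1:; next v becomes 6; next at k=0:; next v becomes 6; next at k=1:; next v becomes 6; next at i=0:; next v becomes 12; next at k=0:; next v becomes 13; next at k=1:; next v becomes 14; next at i=1:; next v becomes 20; next at k=0:; next v becomes 22; next at k=1:; next v becomes 24; next at i=2:; next v becomes 30; next at k=0:; next v becomes 33; next at k=1:; next v becomes 36; next at i=3:; next v becomes 42; next at k=0:; next v becomes 46; next at k=1:; next v becomes 50; next at i=4:; next v becomes 56; next at k=0:; next v becomes 61; next at k=1:; next v becomes 66; next final value 14; revised runs p becomes -2; next (not (6 <= p)) evaluates to true; next p becomes 6; next t becomes 2; next (((-6 * t) + (p * t)) != (-min((-t), (-(-5))))) evaluates to true; next p becomes 10; next v becomes 0; next at i=-1:; next v becomes 6; next v becomes 6; next v becomes 6; next at i=0:; next v becomes 12; next v becomes 13; next v becomes 14; next at i=1:; next v becomes 20; next v becomes 22; next v becomes 24; next at i=2:; next v becomes 30; next v becomes 33; next v becomes 36; next at i=3:; next v becomes 42; next v becomes 46; next v becomes 50; next at i=4:; next v becomes 56; next v becomes 61; next v becomes 66; next final value 14; both end at 14.
verdict: equivalent


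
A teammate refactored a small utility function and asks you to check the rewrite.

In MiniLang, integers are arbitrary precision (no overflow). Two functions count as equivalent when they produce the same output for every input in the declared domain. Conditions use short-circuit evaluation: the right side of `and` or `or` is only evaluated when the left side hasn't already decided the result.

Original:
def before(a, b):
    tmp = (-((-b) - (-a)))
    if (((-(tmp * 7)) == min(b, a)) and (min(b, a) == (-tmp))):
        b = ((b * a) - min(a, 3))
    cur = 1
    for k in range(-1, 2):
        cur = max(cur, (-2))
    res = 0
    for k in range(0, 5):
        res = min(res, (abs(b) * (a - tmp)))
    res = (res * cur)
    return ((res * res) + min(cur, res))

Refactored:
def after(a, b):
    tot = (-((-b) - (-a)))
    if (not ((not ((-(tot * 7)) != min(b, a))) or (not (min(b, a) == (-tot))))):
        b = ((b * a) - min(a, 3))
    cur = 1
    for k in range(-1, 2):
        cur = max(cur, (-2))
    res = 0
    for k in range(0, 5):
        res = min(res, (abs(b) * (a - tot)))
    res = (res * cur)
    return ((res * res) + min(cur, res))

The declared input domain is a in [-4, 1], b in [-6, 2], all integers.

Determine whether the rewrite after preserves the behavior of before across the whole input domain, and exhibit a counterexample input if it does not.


Input a=-4, b=0: 0 from before versus 992 from after.
verdict: not equivalent; witness: a=-4, b=0


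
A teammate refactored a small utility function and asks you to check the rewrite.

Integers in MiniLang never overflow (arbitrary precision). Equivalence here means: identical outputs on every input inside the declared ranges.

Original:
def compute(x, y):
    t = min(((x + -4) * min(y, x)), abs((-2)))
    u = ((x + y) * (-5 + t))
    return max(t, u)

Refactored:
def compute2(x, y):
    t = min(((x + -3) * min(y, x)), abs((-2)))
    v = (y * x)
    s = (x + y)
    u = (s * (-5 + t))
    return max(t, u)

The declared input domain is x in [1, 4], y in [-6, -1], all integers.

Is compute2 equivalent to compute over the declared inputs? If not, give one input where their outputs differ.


Not equivalent: x=2, y=-1 separates them (2 vs 1).
compute: t=2, then u=-3, then returns 2
compute2: t=1, then v=-2, then s=1, then u=-4, then returns 1
verdict: not equivalent; witness: x=2, y=-1


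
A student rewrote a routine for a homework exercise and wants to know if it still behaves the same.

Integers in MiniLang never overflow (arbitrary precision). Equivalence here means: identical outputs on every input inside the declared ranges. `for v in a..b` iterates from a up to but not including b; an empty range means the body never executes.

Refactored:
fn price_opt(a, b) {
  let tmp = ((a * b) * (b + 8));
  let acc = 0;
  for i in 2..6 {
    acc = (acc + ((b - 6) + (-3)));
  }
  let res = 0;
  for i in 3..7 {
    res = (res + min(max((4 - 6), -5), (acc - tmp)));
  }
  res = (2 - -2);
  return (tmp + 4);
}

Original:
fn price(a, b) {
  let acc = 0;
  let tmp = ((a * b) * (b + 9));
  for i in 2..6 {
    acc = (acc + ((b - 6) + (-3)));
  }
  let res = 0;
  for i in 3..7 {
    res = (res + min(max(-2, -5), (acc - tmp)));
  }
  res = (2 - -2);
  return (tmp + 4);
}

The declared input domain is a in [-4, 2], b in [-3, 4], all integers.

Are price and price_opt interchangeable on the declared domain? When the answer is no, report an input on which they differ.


Not equivalent: a=-4, b=-3 separates them (76 vs 64).
price: acc := 0 | tmp := 72 | iter i=2: | acc := -12 | iter i=3: | acc := -24 | iter i=4: | acc := -36 | iter i=5: | acc := -48 | res := 0 | iter i=3: | res := -120 | iter i=4: | res := -240 | iter i=5: | res := -360 | iter i=6: | res := -480 | res := 4 | result 76
price_opt: tmp := 60 | acc := 0 | iter i=2: | acc := -12 | iter i=3: | acc := -24 | iter i=4: | acc := -36 | iter i=5: | acc := -48 | res := 0 | iter i=3: | res := -108 | iter i=4: | res := -216 | iter i=5: | res := -324 | iter i=6: | res := -432 | res := 4 | result 64
verdict: not equivalent; witness: a=-4, b=-3
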